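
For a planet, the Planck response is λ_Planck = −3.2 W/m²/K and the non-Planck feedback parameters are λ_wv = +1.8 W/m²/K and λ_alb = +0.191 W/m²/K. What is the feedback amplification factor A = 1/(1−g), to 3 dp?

Convert to gains: g_wv = 1.8/3.2 = 0.5625; g_alb = 0.191/3.2 = 0.05969.
Total gain g = 0.62219.
A = 1/(1 − 0.62219) = 2.647.

2.647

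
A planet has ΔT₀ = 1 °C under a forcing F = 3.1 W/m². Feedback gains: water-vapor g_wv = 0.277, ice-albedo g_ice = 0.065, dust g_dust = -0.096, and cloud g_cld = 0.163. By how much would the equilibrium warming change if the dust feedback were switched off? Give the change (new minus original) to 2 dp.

Original: g = 0.409, ΔT = 1/(1−0.409) = 1.6920 °C.
Without dust: g' = 0.505, ΔT' = 1/(1−0.505) = 2.0202 °C.
Change = 2.0202 − 1.6920 = 0.33 °C.

0.33 °C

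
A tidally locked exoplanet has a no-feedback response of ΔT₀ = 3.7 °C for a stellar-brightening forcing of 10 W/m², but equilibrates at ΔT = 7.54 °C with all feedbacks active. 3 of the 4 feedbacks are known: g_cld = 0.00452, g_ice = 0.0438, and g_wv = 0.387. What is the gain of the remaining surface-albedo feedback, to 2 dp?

Amplification A = ΔT/ΔT₀ = 7.54/3.7 = 2.038.
Total gain g = 1 − 1/A = 1 − 1/2.038 = 0.5093.
Known gains sum to 0.00452 + 0.0438 + 0.387 = 0.43532.
g_alb = 0.5093 − 0.43532 = 0.07.

0.07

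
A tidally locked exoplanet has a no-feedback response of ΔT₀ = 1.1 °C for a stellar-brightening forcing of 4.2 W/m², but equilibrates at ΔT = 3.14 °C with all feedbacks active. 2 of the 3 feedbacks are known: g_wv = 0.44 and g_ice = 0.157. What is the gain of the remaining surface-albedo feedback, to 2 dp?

Amplification A = ΔT/ΔT₀ = 3.14/1.1 = 2.855.
Total gain g = 1 − 1/A = 1 − 1/2.855 = 0.6497.
Known gains sum to 0.44 + 0.157 = 0.597.
g_alb = 0.6497 − 0.597 = 0.05.

0.05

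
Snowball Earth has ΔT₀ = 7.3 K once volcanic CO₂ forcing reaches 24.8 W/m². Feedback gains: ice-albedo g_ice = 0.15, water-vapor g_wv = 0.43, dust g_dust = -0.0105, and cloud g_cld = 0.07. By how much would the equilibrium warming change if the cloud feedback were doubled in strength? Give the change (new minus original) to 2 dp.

4.88 K

Original: g = 0.6395, ΔT = 7.3/(1−0.6395) = 20.2497 K.
With doubled cloud: g' = 0.7095, ΔT' = 7.3/(1−0.7095) = 25.1291 K.
Change = 25.1291 − 20.2497 = 4.88 K.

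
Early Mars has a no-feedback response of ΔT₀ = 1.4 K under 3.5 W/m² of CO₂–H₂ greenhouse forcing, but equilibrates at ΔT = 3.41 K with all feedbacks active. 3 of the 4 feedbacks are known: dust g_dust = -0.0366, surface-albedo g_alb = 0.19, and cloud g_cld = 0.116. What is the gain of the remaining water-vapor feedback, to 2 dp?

Amplification A = ΔT/ΔT₀ = 3.41/1.4 = 2.436.
Total gain g = 1 − 1/A = 1 − 1/2.436 = 0.5895.
Known gains sum to -0.0366 + 0.19 + 0.116 = 0.2694.
g_wv = 0.5895 − 0.2694 = 0.32.

0.32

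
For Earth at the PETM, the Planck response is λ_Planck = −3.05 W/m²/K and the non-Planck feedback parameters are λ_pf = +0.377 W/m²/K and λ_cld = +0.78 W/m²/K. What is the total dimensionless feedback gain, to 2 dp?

Convert to gains: g_pf = 0.377/3.05 = 0.1236; g_cld = 0.78/3.05 = 0.2557.
Total gain g = 0.3793.

0.38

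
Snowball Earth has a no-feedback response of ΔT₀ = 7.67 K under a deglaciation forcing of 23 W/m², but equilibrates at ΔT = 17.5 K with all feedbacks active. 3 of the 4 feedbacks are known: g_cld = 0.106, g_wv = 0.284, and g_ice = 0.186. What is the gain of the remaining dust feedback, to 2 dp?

Amplification A = ΔT/ΔT₀ = 17.5/7.67 = 2.282.
Total gain g = 1 − 1/A = 1 − 1/2.282 = 0.5618.
Known gains sum to 0.106 + 0.284 + 0.186 = 0.576.
g_dust = 0.5618 − 0.576 = -0.01.

-0.01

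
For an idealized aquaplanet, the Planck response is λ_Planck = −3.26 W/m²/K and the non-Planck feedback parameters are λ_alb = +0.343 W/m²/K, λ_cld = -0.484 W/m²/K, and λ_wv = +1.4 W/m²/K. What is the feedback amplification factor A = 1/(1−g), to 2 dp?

1.63

Convert to gains: g_alb = 0.343/3.26 = 0.1052; g_cld = -0.484/3.26 = -0.1485; g_wv = 1.4/3.26 = 0.4294.
Total gain g = 0.3861.
A = 1/(1 − 0.3861) = 1.63.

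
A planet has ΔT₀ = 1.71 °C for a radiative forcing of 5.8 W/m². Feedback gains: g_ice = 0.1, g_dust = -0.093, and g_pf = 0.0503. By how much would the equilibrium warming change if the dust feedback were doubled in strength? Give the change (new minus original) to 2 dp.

-0.16 °C

Original: g = 0.0573, ΔT = 1.71/(1−0.0573) = 1.8139 °C.
With doubled dust: g' = -0.0357, ΔT' = 1.71/(1+0.0357) = 1.6511 °C.
Change = 1.6511 − 1.8139 = -0.16 °C.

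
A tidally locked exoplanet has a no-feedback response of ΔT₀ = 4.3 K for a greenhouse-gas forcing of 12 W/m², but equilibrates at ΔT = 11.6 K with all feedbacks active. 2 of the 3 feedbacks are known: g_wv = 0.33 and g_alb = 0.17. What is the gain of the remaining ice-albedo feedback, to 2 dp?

0.13

Amplification A = ΔT/ΔT₀ = 11.6/4.3 = 2.698.
Total gain g = 1 − 1/A = 1 − 1/2.698 = 0.6294.
Known gains sum to 0.33 + 0.17 = 0.5.
g_ice = 0.6294 − 0.5 = 0.13.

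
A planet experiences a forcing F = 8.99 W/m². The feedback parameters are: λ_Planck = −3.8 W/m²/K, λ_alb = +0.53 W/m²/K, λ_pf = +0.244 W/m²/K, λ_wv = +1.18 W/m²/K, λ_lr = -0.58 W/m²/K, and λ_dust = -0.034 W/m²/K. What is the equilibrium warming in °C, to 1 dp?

Net feedback parameter λ = (−3.8) + (+0.53) + (+0.244) + (+1.18) + (-0.58) + (-0.034) = -2.46 W/m²/K.
ΔT = −F/λ = −8.99/(-2.46) = 3.7 °C.

3.7 °C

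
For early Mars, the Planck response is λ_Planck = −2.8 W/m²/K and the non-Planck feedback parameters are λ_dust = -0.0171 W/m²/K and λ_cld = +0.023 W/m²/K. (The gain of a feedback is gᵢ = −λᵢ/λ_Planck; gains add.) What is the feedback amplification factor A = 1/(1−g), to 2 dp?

1.00

Convert to gains: g_dust = -0.0171/2.8 = -0.006107; g_cld = 0.023/2.8 = 0.008214.
Total gain g = 0.002107.
A = 1/(1 − 0.002107) = 1.00.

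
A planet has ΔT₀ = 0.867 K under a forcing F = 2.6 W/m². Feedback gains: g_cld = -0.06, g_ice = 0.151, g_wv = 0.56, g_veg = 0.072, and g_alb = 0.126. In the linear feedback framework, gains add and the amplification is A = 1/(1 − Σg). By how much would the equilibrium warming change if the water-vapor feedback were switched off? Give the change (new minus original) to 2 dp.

Original: g = 0.849, ΔT = 0.867/(1−0.849) = 5.7417 K.
Without water-vapor: g' = 0.289, ΔT' = 0.867/(1−0.289) = 1.2194 K.
Change = 1.2194 − 5.7417 = -4.52 K.

-4.52 K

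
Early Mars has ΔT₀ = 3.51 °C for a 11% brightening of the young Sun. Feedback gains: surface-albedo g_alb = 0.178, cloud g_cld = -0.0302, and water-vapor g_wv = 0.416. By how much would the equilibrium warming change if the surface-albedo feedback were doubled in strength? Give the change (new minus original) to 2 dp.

Original: g = 0.5638, ΔT = 3.51/(1−0.5638) = 8.0468 °C.
With doubled surface-albedo: g' = 0.7418, ΔT' = 3.51/(1−0.7418) = 13.5941 °C.
Change = 13.5941 − 8.0468 = 5.55 °C.

5.55 °C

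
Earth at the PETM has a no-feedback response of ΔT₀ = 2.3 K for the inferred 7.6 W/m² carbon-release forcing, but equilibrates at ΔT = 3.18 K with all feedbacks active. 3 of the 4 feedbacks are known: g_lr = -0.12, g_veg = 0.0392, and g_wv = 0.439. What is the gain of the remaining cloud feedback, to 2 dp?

-0.08

Amplification A = ΔT/ΔT₀ = 3.18/2.3 = 1.383.
Total gain g = 1 − 1/A = 1 − 1/1.383 = 0.2769.
Known gains sum to -0.12 + 0.0392 + 0.439 = 0.3582.
g_cld = 0.2769 − 0.3582 = -0.08.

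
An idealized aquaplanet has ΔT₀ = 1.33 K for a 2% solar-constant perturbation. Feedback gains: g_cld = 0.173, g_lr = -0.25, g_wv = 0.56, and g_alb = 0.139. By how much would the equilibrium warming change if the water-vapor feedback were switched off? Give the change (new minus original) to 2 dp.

-2.10 K

Original: g = 0.622, ΔT = 1.33/(1−0.622) = 3.5185 K.
Without water-vapor: g' = 0.062, ΔT' = 1.33/(1−0.062) = 1.4179 K.
Change = 1.4179 − 3.5185 = -2.10 K.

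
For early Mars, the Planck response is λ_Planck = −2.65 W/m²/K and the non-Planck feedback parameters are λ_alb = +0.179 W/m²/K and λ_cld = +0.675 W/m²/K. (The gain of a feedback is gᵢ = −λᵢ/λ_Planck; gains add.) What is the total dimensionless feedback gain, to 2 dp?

Convert to gains: g_alb = 0.179/2.65 = 0.06755; g_cld = 0.675/2.65 = 0.2547.
Total gain g = 0.32225.

0.32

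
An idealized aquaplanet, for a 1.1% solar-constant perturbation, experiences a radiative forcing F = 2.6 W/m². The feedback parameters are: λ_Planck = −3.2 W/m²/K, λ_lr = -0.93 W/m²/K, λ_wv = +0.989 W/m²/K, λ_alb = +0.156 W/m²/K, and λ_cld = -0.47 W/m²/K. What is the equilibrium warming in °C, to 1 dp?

0.8 °C

Net feedback parameter λ = (−3.2) + (-0.93) + (+0.989) + (+0.156) + (-0.47) = -3.455 W/m²/K.
ΔT = −F/λ = −2.6/(-3.455) = 0.8 °C.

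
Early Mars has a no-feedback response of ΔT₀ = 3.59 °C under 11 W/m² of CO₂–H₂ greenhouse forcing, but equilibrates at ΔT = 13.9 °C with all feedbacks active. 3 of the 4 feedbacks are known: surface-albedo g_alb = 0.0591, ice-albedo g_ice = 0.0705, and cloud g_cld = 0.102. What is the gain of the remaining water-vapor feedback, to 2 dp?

0.51

Amplification A = ΔT/ΔT₀ = 13.9/3.59 = 3.872.
Total gain g = 1 − 1/A = 1 − 1/3.872 = 0.7417.
Known gains sum to 0.0591 + 0.0705 + 0.102 = 0.2316.
g_wv = 0.7417 − 0.2316 = 0.51.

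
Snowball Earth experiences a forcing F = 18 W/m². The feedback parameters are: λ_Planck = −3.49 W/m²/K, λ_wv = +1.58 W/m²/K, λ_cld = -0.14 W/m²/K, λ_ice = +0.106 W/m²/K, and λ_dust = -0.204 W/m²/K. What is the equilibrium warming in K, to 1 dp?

8.4 K

Net feedback parameter λ = (−3.49) + (+1.58) + (-0.14) + (+0.106) + (-0.204) = -2.148 W/m²/K.
ΔT = −F/λ = −18/(-2.148) = 8.4 K.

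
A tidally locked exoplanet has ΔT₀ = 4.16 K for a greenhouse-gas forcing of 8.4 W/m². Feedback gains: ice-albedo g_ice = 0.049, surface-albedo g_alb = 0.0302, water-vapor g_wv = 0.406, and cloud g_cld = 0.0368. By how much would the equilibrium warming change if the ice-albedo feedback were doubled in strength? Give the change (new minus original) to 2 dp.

Original: g = 0.522, ΔT = 4.16/(1−0.522) = 8.7029 K.
With doubled ice-albedo: g' = 0.571, ΔT' = 4.16/(1−0.571) = 9.6970 K.
Change = 9.6970 − 8.7029 = 0.99 K.

0.99 K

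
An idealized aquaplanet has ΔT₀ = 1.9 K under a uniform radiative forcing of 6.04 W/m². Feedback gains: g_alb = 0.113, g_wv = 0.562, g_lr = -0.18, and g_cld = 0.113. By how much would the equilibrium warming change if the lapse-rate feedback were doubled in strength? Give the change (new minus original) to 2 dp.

Original: g = 0.608, ΔT = 1.9/(1−0.608) = 4.8469 K.
With doubled lapse-rate: g' = 0.428, ΔT' = 1.9/(1−0.428) = 3.3217 K.
Change = 3.3217 − 4.8469 = -1.53 K.

-1.53 K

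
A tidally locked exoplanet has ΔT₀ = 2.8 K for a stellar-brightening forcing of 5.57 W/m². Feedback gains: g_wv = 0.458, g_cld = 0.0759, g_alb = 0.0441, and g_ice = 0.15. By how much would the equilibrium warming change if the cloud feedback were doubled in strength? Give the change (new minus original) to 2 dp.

3.98 K

Original: g = 0.728, ΔT = 2.8/(1−0.728) = 10.2941 K.
With doubled cloud: g' = 0.8039, ΔT' = 2.8/(1−0.8039) = 14.2784 K.
Change = 14.2784 − 10.2941 = 3.98 K.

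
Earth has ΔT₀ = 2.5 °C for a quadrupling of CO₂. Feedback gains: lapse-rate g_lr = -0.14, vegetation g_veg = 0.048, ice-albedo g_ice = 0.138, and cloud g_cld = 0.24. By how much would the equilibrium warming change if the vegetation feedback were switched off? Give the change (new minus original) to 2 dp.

-0.22 °C

Original: g = 0.286, ΔT = 2.5/(1−0.286) = 3.5014 °C.
Without vegetation: g' = 0.238, ΔT' = 2.5/(1−0.238) = 3.2808 °C.
Change = 3.2808 − 3.5014 = -0.22 °C.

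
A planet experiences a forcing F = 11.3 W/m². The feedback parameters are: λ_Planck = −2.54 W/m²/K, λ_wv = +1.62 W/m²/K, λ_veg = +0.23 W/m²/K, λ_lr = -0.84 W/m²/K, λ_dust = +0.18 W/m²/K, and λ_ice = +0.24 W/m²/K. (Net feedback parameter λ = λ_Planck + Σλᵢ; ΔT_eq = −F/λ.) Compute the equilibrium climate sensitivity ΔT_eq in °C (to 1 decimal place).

10.2 °C

Net feedback parameter λ = (−2.54) + (+1.62) + (+0.23) + (-0.84) + (+0.18) + (+0.24) = -1.11 W/m²/K.
ΔT = −F/λ = −11.3/(-1.11) = 10.2 °C.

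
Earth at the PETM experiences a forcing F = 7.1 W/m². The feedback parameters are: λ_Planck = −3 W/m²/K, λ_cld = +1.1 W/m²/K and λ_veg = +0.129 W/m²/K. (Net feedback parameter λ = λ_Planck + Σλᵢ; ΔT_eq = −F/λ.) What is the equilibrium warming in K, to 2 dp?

4.01 K

Net feedback parameter λ = (−3) + (+1.1) + (+0.129) = -1.771 W/m²/K.
ΔT = −F/λ = −7.1/(-1.771) = 4.01 K.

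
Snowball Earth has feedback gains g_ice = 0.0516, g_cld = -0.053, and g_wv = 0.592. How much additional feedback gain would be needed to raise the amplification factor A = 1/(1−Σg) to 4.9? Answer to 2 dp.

Current total gain = 0.5906.
Target gain for A = 4.9: g* = 1 − 1/4.9 = 0.7959.
Additional gain needed = 0.7959 − 0.5906 = 0.21.

0.21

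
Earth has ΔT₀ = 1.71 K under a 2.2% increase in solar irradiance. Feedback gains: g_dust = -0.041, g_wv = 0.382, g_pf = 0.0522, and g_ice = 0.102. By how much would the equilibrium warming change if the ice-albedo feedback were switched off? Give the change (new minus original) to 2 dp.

Original: g = 0.4952, ΔT = 1.71/(1−0.4952) = 3.3875 K.
Without ice-albedo: g' = 0.3932, ΔT' = 1.71/(1−0.3932) = 2.8181 K.
Change = 2.8181 − 3.3875 = -0.57 K.

-0.57 K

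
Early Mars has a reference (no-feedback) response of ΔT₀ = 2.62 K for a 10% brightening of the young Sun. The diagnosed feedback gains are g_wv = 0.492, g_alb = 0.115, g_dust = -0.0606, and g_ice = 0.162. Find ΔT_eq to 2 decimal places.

8.98 K

Total gain g = 0.492 + 0.115 − 0.0606 + 0.162 = 0.7084.
Amplification A = 1/(1 − 0.7084) = 3.429.
ΔT = 2.62 × 3.429 = 8.98 K.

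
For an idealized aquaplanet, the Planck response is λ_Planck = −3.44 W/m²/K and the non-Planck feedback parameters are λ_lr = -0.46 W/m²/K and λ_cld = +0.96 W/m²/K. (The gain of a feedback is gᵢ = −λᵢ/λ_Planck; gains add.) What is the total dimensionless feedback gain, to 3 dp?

Convert to gains: g_lr = -0.46/3.44 = -0.1337; g_cld = 0.96/3.44 = 0.2791.
Total gain g = 0.1454.

0.145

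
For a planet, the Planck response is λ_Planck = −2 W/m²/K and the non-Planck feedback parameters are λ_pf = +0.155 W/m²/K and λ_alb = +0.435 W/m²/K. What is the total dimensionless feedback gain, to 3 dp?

Convert to gains: g_pf = 0.155/2 = 0.0775; g_alb = 0.435/2 = 0.2175.
Total gain g = 0.295.

0.295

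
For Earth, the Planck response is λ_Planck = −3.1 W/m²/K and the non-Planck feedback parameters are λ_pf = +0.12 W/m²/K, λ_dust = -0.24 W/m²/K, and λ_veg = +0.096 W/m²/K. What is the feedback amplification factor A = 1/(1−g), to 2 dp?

Convert to gains: g_pf = 0.12/3.1 = 0.03871; g_dust = -0.24/3.1 = -0.07742; g_veg = 0.096/3.1 = 0.03097.
Total gain g = -0.00774.
A = 1/(1 + 0.00774) = 0.99.

0.99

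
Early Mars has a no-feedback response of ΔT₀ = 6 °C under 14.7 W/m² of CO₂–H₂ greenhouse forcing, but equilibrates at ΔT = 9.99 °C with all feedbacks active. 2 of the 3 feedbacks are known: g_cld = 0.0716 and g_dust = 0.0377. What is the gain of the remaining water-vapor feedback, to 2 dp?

0.29

Amplification A = ΔT/ΔT₀ = 9.99/6 = 1.665.
Total gain g = 1 − 1/A = 1 − 1/1.665 = 0.3994.
Known gains sum to 0.0716 + 0.0377 = 0.1093.
g_wv = 0.3994 − 0.1093 = 0.29.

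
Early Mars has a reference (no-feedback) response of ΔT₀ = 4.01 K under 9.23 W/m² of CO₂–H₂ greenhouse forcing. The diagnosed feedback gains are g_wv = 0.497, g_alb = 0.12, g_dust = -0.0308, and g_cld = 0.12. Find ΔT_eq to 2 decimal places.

Total gain g = 0.497 + 0.12 − 0.0308 + 0.12 = 0.7062.
Amplification A = 1/(1 − 0.7062) = 3.404.
ΔT = 4.01 × 3.404 = 13.65 K.

13.65 K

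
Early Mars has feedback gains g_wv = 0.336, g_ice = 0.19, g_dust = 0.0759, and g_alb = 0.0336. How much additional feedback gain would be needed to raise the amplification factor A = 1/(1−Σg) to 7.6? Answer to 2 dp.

0.23

Current total gain = 0.6355.
Target gain for A = 7.6: g* = 1 − 1/7.6 = 0.8684.
Additional gain needed = 0.8684 − 0.6355 = 0.23.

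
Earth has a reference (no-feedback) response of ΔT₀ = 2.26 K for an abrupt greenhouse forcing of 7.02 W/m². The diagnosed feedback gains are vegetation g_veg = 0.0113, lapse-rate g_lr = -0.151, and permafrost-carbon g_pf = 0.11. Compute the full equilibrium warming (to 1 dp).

Total gain g = 0.0113 − 0.151 + 0.11 = -0.0297.
Amplification A = 1/(1 + 0.0297) = 0.9712.
ΔT = 2.26 × 0.9712 = 2.2 K.

2.2 K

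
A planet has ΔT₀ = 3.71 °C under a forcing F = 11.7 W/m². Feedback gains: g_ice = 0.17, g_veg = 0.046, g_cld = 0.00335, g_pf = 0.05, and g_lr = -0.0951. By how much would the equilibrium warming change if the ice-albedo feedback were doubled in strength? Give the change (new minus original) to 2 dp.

1.16 °C

Original: g = 0.17425, ΔT = 3.71/(1−0.17425) = 4.4929 °C.
With doubled ice-albedo: g' = 0.34425, ΔT' = 3.71/(1−0.34425) = 5.6576 °C.
Change = 5.6576 − 4.4929 = 1.16 °C.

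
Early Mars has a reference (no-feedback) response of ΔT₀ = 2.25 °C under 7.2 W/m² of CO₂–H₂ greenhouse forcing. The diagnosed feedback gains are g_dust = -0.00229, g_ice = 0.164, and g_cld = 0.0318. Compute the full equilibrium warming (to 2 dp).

Total gain g = -0.00229 + 0.164 + 0.0318 = 0.19351.
Amplification A = 1/(1 − 0.19351) = 1.24.
ΔT = 2.25 × 1.24 = 2.79 °C.

2.79 °C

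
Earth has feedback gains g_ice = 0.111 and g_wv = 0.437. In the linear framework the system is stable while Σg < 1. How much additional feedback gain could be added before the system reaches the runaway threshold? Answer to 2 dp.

0.45

Current total gain = 0.111 + 0.437 = 0.548.
Margin to runaway = 1 − 0.548 = 0.45.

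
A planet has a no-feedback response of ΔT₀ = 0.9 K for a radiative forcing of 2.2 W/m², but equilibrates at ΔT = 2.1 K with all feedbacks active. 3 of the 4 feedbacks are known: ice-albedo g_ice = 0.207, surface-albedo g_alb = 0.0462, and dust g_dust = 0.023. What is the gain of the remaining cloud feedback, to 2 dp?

Amplification A = ΔT/ΔT₀ = 2.1/0.9 = 2.333.
Total gain g = 1 − 1/A = 1 − 1/2.333 = 0.5714.
Known gains sum to 0.207 + 0.0462 + 0.023 = 0.2762.
g_cld = 0.5714 − 0.2762 = 0.30.

0.30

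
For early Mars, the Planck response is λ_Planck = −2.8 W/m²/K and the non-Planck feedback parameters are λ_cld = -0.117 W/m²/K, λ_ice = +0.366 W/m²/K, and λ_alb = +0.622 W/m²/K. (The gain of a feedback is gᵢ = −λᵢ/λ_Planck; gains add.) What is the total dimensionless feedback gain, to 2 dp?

Convert to gains: g_cld = -0.117/2.8 = -0.04179; g_ice = 0.366/2.8 = 0.1307; g_alb = 0.622/2.8 = 0.2221.
Total gain g = 0.31101.

0.31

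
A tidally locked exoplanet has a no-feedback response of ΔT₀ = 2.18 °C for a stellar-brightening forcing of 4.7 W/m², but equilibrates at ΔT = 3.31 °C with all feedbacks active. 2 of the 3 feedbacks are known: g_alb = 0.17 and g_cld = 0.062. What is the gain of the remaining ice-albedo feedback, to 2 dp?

Amplification A = ΔT/ΔT₀ = 3.31/2.18 = 1.518.
Total gain g = 1 − 1/A = 1 − 1/1.518 = 0.3412.
Known gains sum to 0.17 + 0.062 = 0.232.
g_ice = 0.3412 − 0.232 = 0.11.

0.11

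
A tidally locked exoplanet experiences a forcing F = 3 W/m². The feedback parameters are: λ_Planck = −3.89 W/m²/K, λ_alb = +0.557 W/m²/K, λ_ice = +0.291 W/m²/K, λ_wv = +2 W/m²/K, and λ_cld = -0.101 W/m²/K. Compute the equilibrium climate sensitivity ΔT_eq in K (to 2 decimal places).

2.62 K

Net feedback parameter λ = (−3.89) + (+0.557) + (+0.291) + (+2) + (-0.101) = -1.143 W/m²/K.
ΔT = −F/λ = −3/(-1.143) = 2.62 K.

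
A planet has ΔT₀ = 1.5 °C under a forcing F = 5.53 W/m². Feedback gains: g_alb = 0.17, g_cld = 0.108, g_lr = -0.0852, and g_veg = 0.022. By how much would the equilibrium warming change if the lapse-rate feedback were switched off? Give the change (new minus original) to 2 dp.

0.23 °C

Original: g = 0.2148, ΔT = 1.5/(1−0.2148) = 1.9103 °C.
Without lapse-rate: g' = 0.3, ΔT' = 1.5/(1−0.3) = 2.1429 °C.
Change = 2.1429 − 1.9103 = 0.23 °C.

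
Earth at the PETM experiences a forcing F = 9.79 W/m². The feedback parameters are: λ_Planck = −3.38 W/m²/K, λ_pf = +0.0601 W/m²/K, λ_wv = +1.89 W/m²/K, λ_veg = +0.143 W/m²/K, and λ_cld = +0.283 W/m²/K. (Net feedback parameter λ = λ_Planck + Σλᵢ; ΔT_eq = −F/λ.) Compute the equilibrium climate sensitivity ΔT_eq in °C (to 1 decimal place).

9.8 °C

Net feedback parameter λ = (−3.38) + (+0.0601) + (+1.89) + (+0.143) + (+0.283) = -1.0039 W/m²/K.
ΔT = −F/λ = −9.79/(-1.0039) = 9.8 °C.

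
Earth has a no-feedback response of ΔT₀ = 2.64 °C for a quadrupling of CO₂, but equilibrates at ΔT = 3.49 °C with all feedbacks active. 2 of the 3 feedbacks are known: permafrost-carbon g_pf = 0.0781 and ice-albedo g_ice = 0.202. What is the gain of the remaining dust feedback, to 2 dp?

Amplification A = ΔT/ΔT₀ = 3.49/2.64 = 1.322.
Total gain g = 1 − 1/A = 1 − 1/1.322 = 0.2436.
Known gains sum to 0.0781 + 0.202 = 0.2801.
g_dust = 0.2436 − 0.2801 = -0.04.

-0.04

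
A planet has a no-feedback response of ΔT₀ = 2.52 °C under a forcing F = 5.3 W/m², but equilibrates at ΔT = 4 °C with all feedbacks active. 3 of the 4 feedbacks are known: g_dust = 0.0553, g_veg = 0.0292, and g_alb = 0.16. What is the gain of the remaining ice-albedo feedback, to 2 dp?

Amplification A = ΔT/ΔT₀ = 4/2.52 = 1.587.
Total gain g = 1 − 1/A = 1 − 1/1.587 = 0.3699.
Known gains sum to 0.0553 + 0.0292 + 0.16 = 0.2445.
g_ice = 0.3699 − 0.2445 = 0.13.

0.13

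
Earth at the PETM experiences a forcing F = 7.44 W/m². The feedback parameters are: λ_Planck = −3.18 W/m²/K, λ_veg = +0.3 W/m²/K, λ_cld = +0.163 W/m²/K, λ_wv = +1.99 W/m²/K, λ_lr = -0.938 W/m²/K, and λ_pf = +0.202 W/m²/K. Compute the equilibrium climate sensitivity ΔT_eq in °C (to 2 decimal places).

5.09 °C

Net feedback parameter λ = (−3.18) + (+0.3) + (+0.163) + (+1.99) + (-0.938) + (+0.202) = -1.463 W/m²/K.
ΔT = −F/λ = −7.44/(-1.463) = 5.09 °C.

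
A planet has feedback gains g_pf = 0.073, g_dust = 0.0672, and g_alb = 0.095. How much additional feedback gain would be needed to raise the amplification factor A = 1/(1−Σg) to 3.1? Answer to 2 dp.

0.44

Current total gain = 0.2352.
Target gain for A = 3.1: g* = 1 − 1/3.1 = 0.6774.
Additional gain needed = 0.6774 − 0.2352 = 0.44.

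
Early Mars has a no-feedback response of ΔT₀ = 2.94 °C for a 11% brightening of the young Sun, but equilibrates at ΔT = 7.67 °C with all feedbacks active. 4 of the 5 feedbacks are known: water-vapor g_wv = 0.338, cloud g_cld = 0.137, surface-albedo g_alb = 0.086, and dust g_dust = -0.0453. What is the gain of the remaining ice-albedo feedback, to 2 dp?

Amplification A = ΔT/ΔT₀ = 7.67/2.94 = 2.609.
Total gain g = 1 − 1/A = 1 − 1/2.609 = 0.6167.
Known gains sum to 0.338 + 0.137 + 0.086 − 0.0453 = 0.5157.
g_ice = 0.6167 − 0.5157 = 0.10.

0.10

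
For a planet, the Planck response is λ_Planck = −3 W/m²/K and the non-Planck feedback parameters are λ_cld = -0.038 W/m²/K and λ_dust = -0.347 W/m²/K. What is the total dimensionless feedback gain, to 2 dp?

-0.13

Convert to gains: g_cld = -0.038/3 = -0.01267; g_dust = -0.347/3 = -0.1157.
Total gain g = -0.12837.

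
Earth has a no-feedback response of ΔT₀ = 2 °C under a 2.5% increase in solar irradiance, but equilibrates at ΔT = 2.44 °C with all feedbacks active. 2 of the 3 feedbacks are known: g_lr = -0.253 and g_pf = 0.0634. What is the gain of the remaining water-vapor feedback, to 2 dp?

Amplification A = ΔT/ΔT₀ = 2.44/2 = 1.22.
Total gain g = 1 − 1/A = 1 − 1/1.22 = 0.1803.
Known gains sum to -0.253 + 0.0634 = -0.1896.
g_wv = 0.1803 + 0.1896 = 0.37.

0.37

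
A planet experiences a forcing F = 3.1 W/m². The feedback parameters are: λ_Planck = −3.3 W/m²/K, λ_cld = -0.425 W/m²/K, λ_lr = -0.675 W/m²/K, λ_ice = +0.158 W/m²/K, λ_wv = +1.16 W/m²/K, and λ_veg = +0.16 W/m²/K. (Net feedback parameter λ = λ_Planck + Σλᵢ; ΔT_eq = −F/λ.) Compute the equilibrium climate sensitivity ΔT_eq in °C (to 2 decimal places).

Net feedback parameter λ = (−3.3) + (-0.425) + (-0.675) + (+0.158) + (+1.16) + (+0.16) = -2.922 W/m²/K.
ΔT = −F/λ = −3.1/(-2.922) = 1.06 °C.

1.06 °C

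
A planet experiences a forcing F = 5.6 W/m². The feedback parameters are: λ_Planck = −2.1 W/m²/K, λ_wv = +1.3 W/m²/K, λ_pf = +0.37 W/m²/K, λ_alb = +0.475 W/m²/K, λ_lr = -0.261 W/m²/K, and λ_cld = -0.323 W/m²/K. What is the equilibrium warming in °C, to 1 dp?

10.4 °C

Net feedback parameter λ = (−2.1) + (+1.3) + (+0.37) + (+0.475) + (-0.261) + (-0.323) = -0.539 W/m²/K.
ΔT = −F/λ = −5.6/(-0.539) = 10.4 °C.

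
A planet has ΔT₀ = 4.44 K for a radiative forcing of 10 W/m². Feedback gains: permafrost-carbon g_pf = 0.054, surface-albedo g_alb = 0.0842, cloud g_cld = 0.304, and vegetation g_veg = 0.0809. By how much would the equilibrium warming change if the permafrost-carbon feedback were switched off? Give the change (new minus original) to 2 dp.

-0.95 K

Original: g = 0.5231, ΔT = 4.44/(1−0.5231) = 9.3101 K.
Without permafrost-carbon: g' = 0.4691, ΔT' = 4.44/(1−0.4691) = 8.3632 K.
Change = 8.3632 − 9.3101 = -0.95 K.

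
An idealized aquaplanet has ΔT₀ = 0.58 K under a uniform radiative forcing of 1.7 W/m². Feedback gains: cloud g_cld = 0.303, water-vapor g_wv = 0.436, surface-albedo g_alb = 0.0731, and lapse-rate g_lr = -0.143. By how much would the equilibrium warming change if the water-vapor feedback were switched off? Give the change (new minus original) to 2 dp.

Original: g = 0.6691, ΔT = 0.58/(1−0.6691) = 1.7528 K.
Without water-vapor: g' = 0.2331, ΔT' = 0.58/(1−0.2331) = 0.7563 K.
Change = 0.7563 − 1.7528 = -1.00 K.

-1.00 K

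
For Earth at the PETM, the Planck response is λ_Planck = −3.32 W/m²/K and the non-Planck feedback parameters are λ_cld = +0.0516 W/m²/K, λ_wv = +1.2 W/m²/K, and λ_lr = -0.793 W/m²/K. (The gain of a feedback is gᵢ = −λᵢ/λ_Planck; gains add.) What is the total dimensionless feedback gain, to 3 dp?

Convert to gains: g_cld = 0.0516/3.32 = 0.01554; g_wv = 1.2/3.32 = 0.3614; g_lr = -0.793/3.32 = -0.2389.
Total gain g = 0.13804.

0.138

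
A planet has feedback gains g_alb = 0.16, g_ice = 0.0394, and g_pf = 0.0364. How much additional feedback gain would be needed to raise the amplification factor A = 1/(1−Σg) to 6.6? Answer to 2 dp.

Current total gain = 0.2358.
Target gain for A = 6.6: g* = 1 − 1/6.6 = 0.8485.
Additional gain needed = 0.8485 − 0.2358 = 0.61.

0.61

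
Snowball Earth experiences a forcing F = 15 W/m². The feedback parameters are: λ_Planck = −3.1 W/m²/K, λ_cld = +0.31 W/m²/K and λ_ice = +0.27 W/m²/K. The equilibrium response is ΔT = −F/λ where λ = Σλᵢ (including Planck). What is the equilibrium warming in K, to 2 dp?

Net feedback parameter λ = (−3.1) + (+0.31) + (+0.27) = -2.52 W/m²/K.
ΔT = −F/λ = −15/(-2.52) = 5.95 K.

5.95 K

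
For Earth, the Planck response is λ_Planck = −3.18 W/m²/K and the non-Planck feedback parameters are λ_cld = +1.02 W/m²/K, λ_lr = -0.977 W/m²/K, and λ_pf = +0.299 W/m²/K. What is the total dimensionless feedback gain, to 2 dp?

Convert to gains: g_cld = 1.02/3.18 = 0.3208; g_lr = -0.977/3.18 = -0.3072; g_pf = 0.299/3.18 = 0.09403.
Total gain g = 0.10763.

0.11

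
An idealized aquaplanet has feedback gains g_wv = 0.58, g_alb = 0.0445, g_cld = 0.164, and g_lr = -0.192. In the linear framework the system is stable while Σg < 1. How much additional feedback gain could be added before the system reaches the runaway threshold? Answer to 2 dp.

Current total gain = 0.58 + 0.0445 + 0.164 − 0.192 = 0.5965.
Margin to runaway = 1 − 0.5965 = 0.40.

0.40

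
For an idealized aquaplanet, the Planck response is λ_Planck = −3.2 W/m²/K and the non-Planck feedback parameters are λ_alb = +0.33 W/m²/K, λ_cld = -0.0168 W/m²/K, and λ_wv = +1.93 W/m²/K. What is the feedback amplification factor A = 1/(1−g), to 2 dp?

3.34

Convert to gains: g_alb = 0.33/3.2 = 0.1031; g_cld = -0.0168/3.2 = -0.00525; g_wv = 1.93/3.2 = 0.6031.
Total gain g = 0.70095.
A = 1/(1 − 0.70095) = 3.34.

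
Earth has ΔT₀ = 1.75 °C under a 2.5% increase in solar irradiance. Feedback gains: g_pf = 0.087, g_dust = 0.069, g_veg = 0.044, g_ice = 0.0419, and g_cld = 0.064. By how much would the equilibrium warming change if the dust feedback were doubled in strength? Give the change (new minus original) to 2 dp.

0.28 °C

Original: g = 0.3059, ΔT = 1.75/(1−0.3059) = 2.5213 °C.
With doubled dust: g' = 0.3749, ΔT' = 1.75/(1−0.3749) = 2.7996 °C.
Change = 2.7996 − 2.5213 = 0.28 °C.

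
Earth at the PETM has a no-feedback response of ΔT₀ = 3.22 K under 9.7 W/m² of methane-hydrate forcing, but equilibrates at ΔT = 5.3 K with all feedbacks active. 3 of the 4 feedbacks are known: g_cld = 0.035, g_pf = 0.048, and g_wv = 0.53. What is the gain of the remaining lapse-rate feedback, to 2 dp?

Amplification A = ΔT/ΔT₀ = 5.3/3.22 = 1.646.
Total gain g = 1 − 1/A = 1 − 1/1.646 = 0.3925.
Known gains sum to 0.035 + 0.048 + 0.53 = 0.613.
g_lr = 0.3925 − 0.613 = -0.22.

-0.22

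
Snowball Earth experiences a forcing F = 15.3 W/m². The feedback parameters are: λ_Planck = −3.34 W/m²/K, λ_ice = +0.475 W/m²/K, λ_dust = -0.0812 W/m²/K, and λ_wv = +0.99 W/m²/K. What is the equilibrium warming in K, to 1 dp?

7.8 K

Net feedback parameter λ = (−3.34) + (+0.475) + (-0.0812) + (+0.99) = -1.9562 W/m²/K.
ΔT = −F/λ = −15.3/(-1.9562) = 7.8 K.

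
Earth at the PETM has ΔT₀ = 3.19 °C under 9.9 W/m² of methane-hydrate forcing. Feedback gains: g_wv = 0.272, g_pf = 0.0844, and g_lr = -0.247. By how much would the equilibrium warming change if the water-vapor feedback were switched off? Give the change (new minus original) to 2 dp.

Original: g = 0.1094, ΔT = 3.19/(1−0.1094) = 3.5819 °C.
Without water-vapor: g' = -0.1626, ΔT' = 3.19/(1+0.1626) = 2.7438 °C.
Change = 2.7438 − 3.5819 = -0.84 °C.

-0.84 °C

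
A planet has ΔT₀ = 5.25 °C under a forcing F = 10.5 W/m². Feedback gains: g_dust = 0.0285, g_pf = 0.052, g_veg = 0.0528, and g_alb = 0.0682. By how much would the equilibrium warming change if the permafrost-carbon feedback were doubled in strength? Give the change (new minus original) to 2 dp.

0.46 °C

Original: g = 0.2015, ΔT = 5.25/(1−0.2015) = 6.5748 °C.
With doubled permafrost-carbon: g' = 0.2535, ΔT' = 5.25/(1−0.2535) = 7.0328 °C.
Change = 7.0328 − 6.5748 = 0.46 °C.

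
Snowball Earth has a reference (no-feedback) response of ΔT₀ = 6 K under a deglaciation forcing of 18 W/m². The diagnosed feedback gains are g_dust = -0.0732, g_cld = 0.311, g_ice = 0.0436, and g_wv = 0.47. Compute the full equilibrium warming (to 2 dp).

24.14 K

Total gain g = -0.0732 + 0.311 + 0.0436 + 0.47 = 0.7514.
Amplification A = 1/(1 − 0.7514) = 4.023.
ΔT = 6 × 4.023 = 24.14 K.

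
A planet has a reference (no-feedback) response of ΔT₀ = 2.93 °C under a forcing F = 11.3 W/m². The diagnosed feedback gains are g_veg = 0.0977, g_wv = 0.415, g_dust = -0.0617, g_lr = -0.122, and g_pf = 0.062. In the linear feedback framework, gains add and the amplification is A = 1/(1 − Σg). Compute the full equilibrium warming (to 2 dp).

4.81 °C

Total gain g = 0.0977 + 0.415 − 0.0617 − 0.122 + 0.062 = 0.391.
Amplification A = 1/(1 − 0.391) = 1.642.
ΔT = 2.93 × 1.642 = 4.81 °C.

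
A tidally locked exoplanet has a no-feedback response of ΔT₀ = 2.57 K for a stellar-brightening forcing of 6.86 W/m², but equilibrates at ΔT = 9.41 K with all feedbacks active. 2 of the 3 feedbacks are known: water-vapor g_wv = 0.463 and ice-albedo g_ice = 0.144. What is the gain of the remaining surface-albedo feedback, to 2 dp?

Amplification A = ΔT/ΔT₀ = 9.41/2.57 = 3.661.
Total gain g = 1 − 1/A = 1 − 1/3.661 = 0.7269.
Known gains sum to 0.463 + 0.144 = 0.607.
g_alb = 0.7269 − 0.607 = 0.12.

0.12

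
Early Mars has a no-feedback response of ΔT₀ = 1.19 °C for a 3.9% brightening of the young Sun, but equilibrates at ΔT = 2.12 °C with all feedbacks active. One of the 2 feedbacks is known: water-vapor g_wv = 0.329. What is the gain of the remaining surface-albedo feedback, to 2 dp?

Amplification A = ΔT/ΔT₀ = 2.12/1.19 = 1.782.
Total gain g = 1 − 1/A = 1 − 1/1.782 = 0.4388.
The known gain is 0.329.
g_alb = 0.4388 − 0.329 = 0.11.

0.11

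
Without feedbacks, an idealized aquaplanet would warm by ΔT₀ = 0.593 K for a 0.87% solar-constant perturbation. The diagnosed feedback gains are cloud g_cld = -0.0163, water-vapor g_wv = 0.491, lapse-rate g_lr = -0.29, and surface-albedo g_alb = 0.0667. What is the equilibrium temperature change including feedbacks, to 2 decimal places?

0.79 K

Total gain g = -0.0163 + 0.491 − 0.29 + 0.0667 = 0.2514.
Amplification A = 1/(1 − 0.2514) = 1.336.
ΔT = 0.593 × 1.336 = 0.79 K.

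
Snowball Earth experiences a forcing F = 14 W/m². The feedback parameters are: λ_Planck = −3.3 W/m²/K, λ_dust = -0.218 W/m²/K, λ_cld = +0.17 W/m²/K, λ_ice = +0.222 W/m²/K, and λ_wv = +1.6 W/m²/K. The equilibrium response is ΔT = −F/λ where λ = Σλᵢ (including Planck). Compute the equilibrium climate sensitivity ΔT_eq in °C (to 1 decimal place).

9.2 °C

Net feedback parameter λ = (−3.3) + (-0.218) + (+0.17) + (+0.222) + (+1.6) = -1.526 W/m²/K.
ΔT = −F/λ = −14/(-1.526) = 9.2 °C.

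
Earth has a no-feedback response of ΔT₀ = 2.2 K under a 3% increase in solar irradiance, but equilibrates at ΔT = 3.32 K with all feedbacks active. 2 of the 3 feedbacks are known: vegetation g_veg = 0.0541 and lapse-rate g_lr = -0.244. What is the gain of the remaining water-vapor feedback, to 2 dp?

0.53

Amplification A = ΔT/ΔT₀ = 3.32/2.2 = 1.509.
Total gain g = 1 − 1/A = 1 − 1/1.509 = 0.3373.
Known gains sum to 0.0541 − 0.244 = -0.1899.
g_wv = 0.3373 + 0.1899 = 0.53.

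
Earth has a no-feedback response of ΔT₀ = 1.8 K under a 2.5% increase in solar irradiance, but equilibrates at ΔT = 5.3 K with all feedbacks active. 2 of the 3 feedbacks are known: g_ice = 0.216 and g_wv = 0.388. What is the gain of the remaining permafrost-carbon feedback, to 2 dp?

Amplification A = ΔT/ΔT₀ = 5.3/1.8 = 2.944.
Total gain g = 1 − 1/A = 1 − 1/2.944 = 0.6603.
Known gains sum to 0.216 + 0.388 = 0.604.
g_pf = 0.6603 − 0.604 = 0.06.

0.06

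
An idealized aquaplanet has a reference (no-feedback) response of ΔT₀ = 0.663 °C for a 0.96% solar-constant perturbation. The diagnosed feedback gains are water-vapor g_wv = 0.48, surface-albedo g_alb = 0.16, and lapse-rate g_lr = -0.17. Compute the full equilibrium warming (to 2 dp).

1.25 °C

Total gain g = 0.48 + 0.16 − 0.17 = 0.47.
Amplification A = 1/(1 − 0.47) = 1.887.
ΔT = 0.663 × 1.887 = 1.25 °C.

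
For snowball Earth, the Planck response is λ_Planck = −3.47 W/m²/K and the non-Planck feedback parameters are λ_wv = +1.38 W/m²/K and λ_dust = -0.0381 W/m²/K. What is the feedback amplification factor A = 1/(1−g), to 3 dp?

1.631

Convert to gains: g_wv = 1.38/3.47 = 0.3977; g_dust = -0.0381/3.47 = -0.01098.
Total gain g = 0.38672.
A = 1/(1 − 0.38672) = 1.631.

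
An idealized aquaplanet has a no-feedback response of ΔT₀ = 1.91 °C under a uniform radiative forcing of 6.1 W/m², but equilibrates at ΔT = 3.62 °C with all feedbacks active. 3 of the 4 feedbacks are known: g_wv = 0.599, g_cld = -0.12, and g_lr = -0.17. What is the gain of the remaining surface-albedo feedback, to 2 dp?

0.16

Amplification A = ΔT/ΔT₀ = 3.62/1.91 = 1.895.
Total gain g = 1 − 1/A = 1 − 1/1.895 = 0.4723.
Known gains sum to 0.599 − 0.12 − 0.17 = 0.309.
g_alb = 0.4723 − 0.309 = 0.16.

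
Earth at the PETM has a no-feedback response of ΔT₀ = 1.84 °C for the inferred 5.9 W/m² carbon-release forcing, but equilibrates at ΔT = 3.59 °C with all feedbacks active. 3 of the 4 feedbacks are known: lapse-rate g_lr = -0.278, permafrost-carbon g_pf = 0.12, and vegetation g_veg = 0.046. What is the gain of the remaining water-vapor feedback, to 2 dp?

Amplification A = ΔT/ΔT₀ = 3.59/1.84 = 1.951.
Total gain g = 1 − 1/A = 1 − 1/1.951 = 0.4874.
Known gains sum to -0.278 + 0.12 + 0.046 = -0.112.
g_wv = 0.4874 + 0.112 = 0.60.

0.60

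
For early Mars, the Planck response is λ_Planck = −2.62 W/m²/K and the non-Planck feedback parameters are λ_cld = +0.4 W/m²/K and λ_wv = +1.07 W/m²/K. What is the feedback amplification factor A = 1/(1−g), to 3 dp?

Convert to gains: g_cld = 0.4/2.62 = 0.1527; g_wv = 1.07/2.62 = 0.4084.
Total gain g = 0.5611.
A = 1/(1 − 0.5611) = 2.278.

2.278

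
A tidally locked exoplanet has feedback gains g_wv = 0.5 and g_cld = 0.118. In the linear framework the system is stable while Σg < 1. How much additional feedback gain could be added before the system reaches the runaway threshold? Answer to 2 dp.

0.38

Current total gain = 0.5 + 0.118 = 0.618.
Margin to runaway = 1 − 0.618 = 0.38.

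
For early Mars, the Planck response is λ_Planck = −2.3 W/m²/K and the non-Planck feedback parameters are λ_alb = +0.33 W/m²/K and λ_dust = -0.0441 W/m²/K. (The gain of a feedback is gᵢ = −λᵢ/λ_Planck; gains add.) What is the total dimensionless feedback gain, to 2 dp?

0.12

Convert to gains: g_alb = 0.33/2.3 = 0.1435; g_dust = -0.0441/2.3 = -0.01917.
Total gain g = 0.12433.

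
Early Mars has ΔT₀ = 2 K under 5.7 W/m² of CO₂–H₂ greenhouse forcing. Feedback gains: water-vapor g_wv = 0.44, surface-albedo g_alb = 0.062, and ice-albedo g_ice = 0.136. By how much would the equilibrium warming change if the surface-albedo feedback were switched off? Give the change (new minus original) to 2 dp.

Original: g = 0.638, ΔT = 2/(1−0.638) = 5.5249 K.
Without surface-albedo: g' = 0.576, ΔT' = 2/(1−0.576) = 4.7170 K.
Change = 4.7170 − 5.5249 = -0.81 K.

-0.81 K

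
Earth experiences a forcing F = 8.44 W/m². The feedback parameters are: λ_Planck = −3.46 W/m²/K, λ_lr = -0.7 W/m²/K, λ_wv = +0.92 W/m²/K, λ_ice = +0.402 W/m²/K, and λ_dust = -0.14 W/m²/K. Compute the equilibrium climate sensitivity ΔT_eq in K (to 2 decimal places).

Net feedback parameter λ = (−3.46) + (-0.7) + (+0.92) + (+0.402) + (-0.14) = -2.978 W/m²/K.
ΔT = −F/λ = −8.44/(-2.978) = 2.83 K.

2.83 K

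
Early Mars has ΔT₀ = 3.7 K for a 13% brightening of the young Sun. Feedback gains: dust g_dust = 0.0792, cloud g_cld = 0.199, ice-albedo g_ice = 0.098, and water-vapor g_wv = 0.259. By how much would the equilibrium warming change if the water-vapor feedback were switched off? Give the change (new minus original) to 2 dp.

-4.21 K

Original: g = 0.6352, ΔT = 3.7/(1−0.6352) = 10.1425 K.
Without water-vapor: g' = 0.3762, ΔT' = 3.7/(1−0.3762) = 5.9314 K.
Change = 5.9314 − 10.1425 = -4.21 K.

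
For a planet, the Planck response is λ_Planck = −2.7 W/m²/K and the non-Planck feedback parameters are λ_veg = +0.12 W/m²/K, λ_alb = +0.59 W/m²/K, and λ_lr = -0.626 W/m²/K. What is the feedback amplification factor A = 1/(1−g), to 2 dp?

1.03

Convert to gains: g_veg = 0.12/2.7 = 0.04444; g_alb = 0.59/2.7 = 0.2185; g_lr = -0.626/2.7 = -0.2319.
Total gain g = 0.03104.
A = 1/(1 − 0.03104) = 1.03.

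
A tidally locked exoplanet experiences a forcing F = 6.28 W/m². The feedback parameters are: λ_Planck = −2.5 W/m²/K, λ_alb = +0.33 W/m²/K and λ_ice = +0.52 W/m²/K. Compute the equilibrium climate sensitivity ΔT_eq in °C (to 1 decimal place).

Net feedback parameter λ = (−2.5) + (+0.33) + (+0.52) = -1.65 W/m²/K.
ΔT = −F/λ = −6.28/(-1.65) = 3.8 °C.

3.8 °C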